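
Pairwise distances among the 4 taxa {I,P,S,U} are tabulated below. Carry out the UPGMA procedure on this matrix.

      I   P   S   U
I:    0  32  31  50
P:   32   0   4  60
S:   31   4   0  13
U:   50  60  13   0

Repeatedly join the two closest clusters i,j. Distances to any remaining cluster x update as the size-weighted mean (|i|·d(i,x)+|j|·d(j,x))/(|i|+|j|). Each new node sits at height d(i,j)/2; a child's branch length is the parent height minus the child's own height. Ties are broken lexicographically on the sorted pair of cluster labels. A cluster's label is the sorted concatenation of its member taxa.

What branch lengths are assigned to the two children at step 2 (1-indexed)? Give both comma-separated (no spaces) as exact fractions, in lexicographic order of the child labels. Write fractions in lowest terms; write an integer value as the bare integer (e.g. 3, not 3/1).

63/4,55/4

iteration 1: select P,S (d=4); attach at lengths (2, 2); label the merged cluster PS
  updated: d(I,PS)=63/2, d(PS,U)=73/2
iteration 2: select I,PS (d=63/2); attach at lengths (63/4, 55/4); label the merged cluster IPS
  updated: d(IPS,U)=41
iteration 3: select IPS,U (d=41); attach at lengths (19/4, 41/2); label the merged cluster IPSU
final tree: ((I:63/4,(P:2,S:2):55/4):19/4,U:41/2)
total length: 235/4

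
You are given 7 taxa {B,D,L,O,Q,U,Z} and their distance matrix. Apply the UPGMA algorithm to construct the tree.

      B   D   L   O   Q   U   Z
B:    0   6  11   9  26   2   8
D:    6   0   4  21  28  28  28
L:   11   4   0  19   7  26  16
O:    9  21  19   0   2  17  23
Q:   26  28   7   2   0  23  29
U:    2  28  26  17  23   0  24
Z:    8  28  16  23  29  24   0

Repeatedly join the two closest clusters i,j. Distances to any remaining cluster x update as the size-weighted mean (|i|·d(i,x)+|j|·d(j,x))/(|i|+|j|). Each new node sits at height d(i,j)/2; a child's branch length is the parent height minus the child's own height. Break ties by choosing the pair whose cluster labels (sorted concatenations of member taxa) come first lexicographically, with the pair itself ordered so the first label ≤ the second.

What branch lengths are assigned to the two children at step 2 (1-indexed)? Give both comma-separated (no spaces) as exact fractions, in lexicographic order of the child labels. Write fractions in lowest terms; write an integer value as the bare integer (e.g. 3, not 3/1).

step 1: merge (B,U) at d=2; branch lengths B→1, U→1; new cluster BU
  updated: d(BU,D)=17, d(BU,L)=37/2, d(BU,O)=13, d(BU,Q)=49/2, d(BU,Z)=16
step 2: merge (O,Q) at d=2; branch lengths O→1, Q→1; new cluster OQ
  updated: d(BU,OQ)=75/4, d(D,OQ)=49/2, d(L,OQ)=13, d(OQ,Z)=26
step 3: merge (D,L) at d=4; branch lengths D→2, L→2; new cluster DL
  updated: d(BU,DL)=71/4, d(DL,OQ)=75/4, d(DL,Z)=22
step 4: merge (BU,Z) at d=16; branch lengths BU→7, Z→8; new cluster BUZ
  updated: d(BUZ,DL)=115/6, d(BUZ,OQ)=127/6
step 5: merge (DL,OQ) at d=75/4; branch lengths DL→59/8, OQ→67/8; new cluster DLOQ
  updated: d(BUZ,DLOQ)=121/6
step 6: merge (BUZ,DLOQ) at d=121/6; branch lengths BUZ→25/12, DLOQ→17/24; new cluster BDLOQUZ
final tree: (((B:1,U:1):7,Z:8):25/12,((D:2,L:2):59/8,(O:1,Q:1):67/8):17/24)
total length: 997/24

1,1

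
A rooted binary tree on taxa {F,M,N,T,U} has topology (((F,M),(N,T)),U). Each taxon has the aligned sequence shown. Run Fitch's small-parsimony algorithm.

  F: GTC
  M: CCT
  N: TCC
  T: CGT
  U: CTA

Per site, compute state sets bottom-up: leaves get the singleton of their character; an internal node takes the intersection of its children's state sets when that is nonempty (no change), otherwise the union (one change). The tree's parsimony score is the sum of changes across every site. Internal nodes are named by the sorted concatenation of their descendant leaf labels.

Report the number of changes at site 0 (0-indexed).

site 0, node FM: F={G} ∪ M={C} → {C,G} (+1)
site 0, node NT: N={T} ∪ T={C} → {C,T} (+1)
site 0, node FMNT: FM={C,G} ∩ NT={C,T} → {C} (+0)
site 0, node FMNTU: FMNT={C} ∩ U={C} → {C} (+0)
site 1, node FM: F={T} ∪ M={C} → {C,T} (+1)
site 1, node NT: N={C} ∪ T={G} → {C,G} (+1)
site 1, node FMNT: FM={C,T} ∩ NT={C,G} → {C} (+0)
site 1, node FMNTU: FMNT={C} ∪ U={T} → {C,T} (+1)
site 2, node FM: F={C} ∪ M={T} → {C,T} (+1)
site 2, node NT: N={C} ∪ T={T} → {C,T} (+1)
site 2, node FMNT: FM={C,T} ∩ NT={C,T} → {C,T} (+0)
site 2, node FMNTU: FMNT={C,T} ∪ U={A} → {A,C,T} (+1)
per-site changes: [2, 3, 3]; total = 8

2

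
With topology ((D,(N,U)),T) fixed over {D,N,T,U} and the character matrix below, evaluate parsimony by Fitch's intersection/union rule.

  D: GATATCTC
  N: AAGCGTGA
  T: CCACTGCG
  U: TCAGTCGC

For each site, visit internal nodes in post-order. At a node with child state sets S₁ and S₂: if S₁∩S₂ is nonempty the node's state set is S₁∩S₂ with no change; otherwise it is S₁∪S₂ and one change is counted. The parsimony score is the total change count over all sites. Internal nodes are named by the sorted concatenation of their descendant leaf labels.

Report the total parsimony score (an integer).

NU@0: {A} ∪ {T} = {A,T} (union, +1)
DNU@0: {G} ∪ {A,T} = {A,G,T} (union, +1)
DNTU@0: {A,G,T} ∪ {C} = {A,C,G,T} (union, +1)
NU@1: {A} ∪ {C} = {A,C} (union, +1)
DNU@1: {A} ∩ {A,C} = {A} (intersection, +0)
DNTU@1: {A} ∪ {C} = {A,C} (union, +1)
NU@2: {G} ∪ {A} = {A,G} (union, +1)
DNU@2: {T} ∪ {A,G} = {A,G,T} (union, +1)
DNTU@2: {A,G,T} ∩ {A} = {A} (intersection, +0)
NU@3: {C} ∪ {G} = {C,G} (union, +1)
DNU@3: {A} ∪ {C,G} = {A,C,G} (union, +1)
DNTU@3: {A,C,G} ∩ {C} = {C} (intersection, +0)
NU@4: {G} ∪ {T} = {G,T} (union, +1)
DNU@4: {T} ∩ {G,T} = {T} (intersection, +0)
DNTU@4: {T} ∩ {T} = {T} (intersection, +0)
NU@5: {T} ∪ {C} = {C,T} (union, +1)
DNU@5: {C} ∩ {C,T} = {C} (intersection, +0)
DNTU@5: {C} ∪ {G} = {C,G} (union, +1)
NU@6: {G} ∩ {G} = {G} (intersection, +0)
DNU@6: {T} ∪ {G} = {G,T} (union, +1)
DNTU@6: {G,T} ∪ {C} = {C,G,T} (union, +1)
NU@7: {A} ∪ {C} = {A,C} (union, +1)
DNU@7: {C} ∩ {A,C} = {C} (intersection, +0)
DNTU@7: {C} ∪ {G} = {C,G} (union, +1)
per-site changes: [3, 2, 2, 2, 1, 2, 2, 2]; total = 16

16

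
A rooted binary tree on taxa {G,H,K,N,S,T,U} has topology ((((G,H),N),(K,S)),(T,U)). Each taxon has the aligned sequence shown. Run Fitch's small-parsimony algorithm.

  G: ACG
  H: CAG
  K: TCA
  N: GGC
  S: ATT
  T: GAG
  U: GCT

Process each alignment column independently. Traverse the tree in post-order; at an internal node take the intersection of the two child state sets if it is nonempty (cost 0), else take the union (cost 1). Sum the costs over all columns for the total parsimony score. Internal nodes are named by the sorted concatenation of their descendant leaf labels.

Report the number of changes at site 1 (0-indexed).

[col 0] GH: children G:{A}, H:{C} ∪→ {A,C}; cost 1
[col 0] GHN: children GH:{A,C}, N:{G} ∪→ {A,C,G}; cost 1
[col 0] KS: children K:{T}, S:{A} ∪→ {A,T}; cost 1
[col 0] GHKNS: children GHN:{A,C,G}, KS:{A,T} ∩→ {A}; cost 0
[col 0] TU: children T:{G}, U:{G} ∩→ {G}; cost 0
[col 0] GHKNSTU: children GHKNS:{A}, TU:{G} ∪→ {A,G}; cost 1
[col 1] GH: children G:{C}, H:{A} ∪→ {A,C}; cost 1
[col 1] GHN: children GH:{A,C}, N:{G} ∪→ {A,C,G}; cost 1
[col 1] KS: children K:{C}, S:{T} ∪→ {C,T}; cost 1
[col 1] GHKNS: children GHN:{A,C,G}, KS:{C,T} ∩→ {C}; cost 0
[col 1] TU: children T:{A}, U:{C} ∪→ {A,C}; cost 1
[col 1] GHKNSTU: children GHKNS:{C}, TU:{A,C} ∩→ {C}; cost 0
[col 2] GH: children G:{G}, H:{G} ∩→ {G}; cost 0
[col 2] GHN: children GH:{G}, N:{C} ∪→ {C,G}; cost 1
[col 2] KS: children K:{A}, S:{T} ∪→ {A,T}; cost 1
[col 2] GHKNS: children GHN:{C,G}, KS:{A,T} ∪→ {A,C,G,T}; cost 1
[col 2] TU: children T:{G}, U:{T} ∪→ {G,T}; cost 1
[col 2] GHKNSTU: children GHKNS:{A,C,G,T}, TU:{G,T} ∩→ {G,T}; cost 0
per-site changes: [4, 4, 4]; total = 12

4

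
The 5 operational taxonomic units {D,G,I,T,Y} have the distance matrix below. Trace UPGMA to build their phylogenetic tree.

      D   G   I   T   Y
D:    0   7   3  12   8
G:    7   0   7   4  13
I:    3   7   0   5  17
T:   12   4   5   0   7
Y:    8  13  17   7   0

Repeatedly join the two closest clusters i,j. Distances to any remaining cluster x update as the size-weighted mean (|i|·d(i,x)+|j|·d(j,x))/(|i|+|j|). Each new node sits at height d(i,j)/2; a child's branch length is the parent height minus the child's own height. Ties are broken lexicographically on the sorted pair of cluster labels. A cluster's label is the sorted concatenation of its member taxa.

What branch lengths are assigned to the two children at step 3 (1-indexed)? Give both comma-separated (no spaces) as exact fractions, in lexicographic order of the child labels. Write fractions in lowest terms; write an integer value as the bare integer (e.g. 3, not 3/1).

iteration 1: select D,I (d=3); attach at lengths (3/2, 3/2); label the merged cluster DI
  updated: d(DI,G)=7, d(DI,T)=17/2, d(DI,Y)=25/2
iteration 2: select G,T (d=4); attach at lengths (2, 2); label the merged cluster GT
  updated: d(DI,GT)=31/4, d(GT,Y)=10
iteration 3: select DI,GT (d=31/4); attach at lengths (19/8, 15/8); label the merged cluster DGIT
  updated: d(DGIT,Y)=45/4
iteration 4: select DGIT,Y (d=45/4); attach at lengths (7/4, 45/8); label the merged cluster DGITY
final tree: (((D:3/2,I:3/2):19/8,(G:2,T:2):15/8):7/4,Y:45/8)
total length: 149/8

19/8,15/8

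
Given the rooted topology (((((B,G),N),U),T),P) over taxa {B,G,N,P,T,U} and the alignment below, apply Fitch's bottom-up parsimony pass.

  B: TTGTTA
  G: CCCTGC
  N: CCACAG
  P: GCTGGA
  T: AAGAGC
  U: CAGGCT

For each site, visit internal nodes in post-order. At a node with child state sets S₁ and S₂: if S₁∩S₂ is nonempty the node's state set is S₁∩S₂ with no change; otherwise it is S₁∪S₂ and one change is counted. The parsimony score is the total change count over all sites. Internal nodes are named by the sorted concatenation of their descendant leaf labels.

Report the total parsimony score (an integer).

[col 0] BG: children B:{T}, G:{C} ∪→ {C,T}; cost 1
[col 0] BGN: children BG:{C,T}, N:{C} ∩→ {C}; cost 0
[col 0] BGNU: children BGN:{C}, U:{C} ∩→ {C}; cost 0
[col 0] BGNTU: children BGNU:{C}, T:{A} ∪→ {A,C}; cost 1
[col 0] BGNPTU: children BGNTU:{A,C}, P:{G} ∪→ {A,C,G}; cost 1
[col 1] BG: children B:{T}, G:{C} ∪→ {C,T}; cost 1
[col 1] BGN: children BG:{C,T}, N:{C} ∩→ {C}; cost 0
[col 1] BGNU: children BGN:{C}, U:{A} ∪→ {A,C}; cost 1
[col 1] BGNTU: children BGNU:{A,C}, T:{A} ∩→ {A}; cost 0
[col 1] BGNPTU: children BGNTU:{A}, P:{C} ∪→ {A,C}; cost 1
[col 2] BG: children B:{G}, G:{C} ∪→ {C,G}; cost 1
[col 2] BGN: children BG:{C,G}, N:{A} ∪→ {A,C,G}; cost 1
[col 2] BGNU: children BGN:{A,C,G}, U:{G} ∩→ {G}; cost 0
[col 2] BGNTU: children BGNU:{G}, T:{G} ∩→ {G}; cost 0
[col 2] BGNPTU: children BGNTU:{G}, P:{T} ∪→ {G,T}; cost 1
[col 3] BG: children B:{T}, G:{T} ∩→ {T}; cost 0
[col 3] BGN: children BG:{T}, N:{C} ∪→ {C,T}; cost 1
[col 3] BGNU: children BGN:{C,T}, U:{G} ∪→ {C,G,T}; cost 1
[col 3] BGNTU: children BGNU:{C,G,T}, T:{A} ∪→ {A,C,G,T}; cost 1
[col 3] BGNPTU: children BGNTU:{A,C,G,T}, P:{G} ∩→ {G}; cost 0
[col 4] BG: children B:{T}, G:{G} ∪→ {G,T}; cost 1
[col 4] BGN: children BG:{G,T}, N:{A} ∪→ {A,G,T}; cost 1
[col 4] BGNU: children BGN:{A,G,T}, U:{C} ∪→ {A,C,G,T}; cost 1
[col 4] BGNTU: children BGNU:{A,C,G,T}, T:{G} ∩→ {G}; cost 0
[col 4] BGNPTU: children BGNTU:{G}, P:{G} ∩→ {G}; cost 0
[col 5] BG: children B:{A}, G:{C} ∪→ {A,C}; cost 1
[col 5] BGN: children BG:{A,C}, N:{G} ∪→ {A,C,G}; cost 1
[col 5] BGNU: children BGN:{A,C,G}, U:{T} ∪→ {A,C,G,T}; cost 1
[col 5] BGNTU: children BGNU:{A,C,G,T}, T:{C} ∩→ {C}; cost 0
[col 5] BGNPTU: children BGNTU:{C}, P:{A} ∪→ {A,C}; cost 1
per-site changes: [3, 3, 3, 3, 3, 4]; total = 19

19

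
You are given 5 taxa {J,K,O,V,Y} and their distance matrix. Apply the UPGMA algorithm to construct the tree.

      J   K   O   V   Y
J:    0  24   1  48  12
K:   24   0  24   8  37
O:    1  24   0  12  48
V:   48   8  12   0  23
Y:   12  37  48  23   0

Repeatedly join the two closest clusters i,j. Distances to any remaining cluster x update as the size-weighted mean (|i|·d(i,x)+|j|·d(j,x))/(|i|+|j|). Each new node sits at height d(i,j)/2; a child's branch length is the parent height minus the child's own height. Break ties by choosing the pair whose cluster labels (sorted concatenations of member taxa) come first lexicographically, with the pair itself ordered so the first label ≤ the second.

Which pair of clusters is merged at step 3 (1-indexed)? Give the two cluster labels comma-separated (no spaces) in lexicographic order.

JO,KV

step 1: merge (J,O) at d=1; branch lengths J→1/2, O→1/2; new cluster JO
  updated: d(JO,K)=24, d(JO,V)=30, d(JO,Y)=30
step 2: merge (K,V) at d=8; branch lengths K→4, V→4; new cluster KV
  updated: d(JO,KV)=27, d(KV,Y)=30
step 3: merge (JO,KV) at d=27; branch lengths JO→13, KV→19/2; new cluster JKOV
  updated: d(JKOV,Y)=30
step 4: merge (JKOV,Y) at d=30; branch lengths JKOV→3/2, Y→15; new cluster JKOVY
final tree: (((J:1/2,O:1/2):13,(K:4,V:4):19/2):3/2,Y:15)
total length: 48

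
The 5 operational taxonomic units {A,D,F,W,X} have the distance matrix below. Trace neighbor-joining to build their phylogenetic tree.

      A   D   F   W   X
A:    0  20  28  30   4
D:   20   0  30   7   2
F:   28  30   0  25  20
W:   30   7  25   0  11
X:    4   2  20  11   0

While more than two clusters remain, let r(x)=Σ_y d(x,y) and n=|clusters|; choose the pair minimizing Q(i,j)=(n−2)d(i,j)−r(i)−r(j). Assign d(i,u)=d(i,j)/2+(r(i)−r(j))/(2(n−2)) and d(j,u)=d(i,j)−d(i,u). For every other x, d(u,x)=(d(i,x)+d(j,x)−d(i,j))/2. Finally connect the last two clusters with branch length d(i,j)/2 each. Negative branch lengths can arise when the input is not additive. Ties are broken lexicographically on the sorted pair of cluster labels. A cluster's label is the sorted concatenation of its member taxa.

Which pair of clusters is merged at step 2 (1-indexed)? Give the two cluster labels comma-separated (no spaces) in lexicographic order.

A,X

step 1: merge (D,W) at d=7, Q=-111; branch lengths D→7/6, W→35/6; new cluster DW
  updated: d(A,DW)=43/2, d(DW,F)=24, d(DW,X)=3
step 2: merge (A,X) at d=4, Q=-145/2; branch lengths A→69/8, X→-37/8; new cluster AX
  updated: d(AX,DW)=41/4, d(AX,F)=22
step 3: merge (AX,DW) at d=41/4, Q=-225/4; branch lengths AX→33/8, DW→49/8; new cluster ADWX
  updated: d(ADWX,F)=143/8
step 4: merge (ADWX,F) at d=143/8; branch lengths ADWX→143/16, F→143/16; new cluster ADFWX
final tree: (((A:69/8,X:-37/8):33/8,(D:7/6,W:35/6):49/8):143/16,F:143/16)
total length: 313/8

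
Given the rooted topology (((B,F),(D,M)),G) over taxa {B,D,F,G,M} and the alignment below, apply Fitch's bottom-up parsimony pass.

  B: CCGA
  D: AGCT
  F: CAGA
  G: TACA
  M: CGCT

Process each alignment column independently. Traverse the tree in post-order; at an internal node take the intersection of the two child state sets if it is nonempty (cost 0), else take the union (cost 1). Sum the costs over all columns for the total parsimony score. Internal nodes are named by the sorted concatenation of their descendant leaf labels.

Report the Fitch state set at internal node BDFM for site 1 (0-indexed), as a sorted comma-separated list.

[col 0] BF: children B:{C}, F:{C} ∩→ {C}; cost 0
[col 0] DM: children D:{A}, M:{C} ∪→ {A,C}; cost 1
[col 0] BDFM: children BF:{C}, DM:{A,C} ∩→ {C}; cost 0
[col 0] BDFGM: children BDFM:{C}, G:{T} ∪→ {C,T}; cost 1
[col 1] BF: children B:{C}, F:{A} ∪→ {A,C}; cost 1
[col 1] DM: children D:{G}, M:{G} ∩→ {G}; cost 0
[col 1] BDFM: children BF:{A,C}, DM:{G} ∪→ {A,C,G}; cost 1
[col 1] BDFGM: children BDFM:{A,C,G}, G:{A} ∩→ {A}; cost 0
[col 2] BF: children B:{G}, F:{G} ∩→ {G}; cost 0
[col 2] DM: children D:{C}, M:{C} ∩→ {C}; cost 0
[col 2] BDFM: children BF:{G}, DM:{C} ∪→ {C,G}; cost 1
[col 2] BDFGM: children BDFM:{C,G}, G:{C} ∩→ {C}; cost 0
[col 3] BF: children B:{A}, F:{A} ∩→ {A}; cost 0
[col 3] DM: children D:{T}, M:{T} ∩→ {T}; cost 0
[col 3] BDFM: children BF:{A}, DM:{T} ∪→ {A,T}; cost 1
[col 3] BDFGM: children BDFM:{A,T}, G:{A} ∩→ {A}; cost 0
per-site changes: [2, 2, 1, 1]; total = 6

A,C,G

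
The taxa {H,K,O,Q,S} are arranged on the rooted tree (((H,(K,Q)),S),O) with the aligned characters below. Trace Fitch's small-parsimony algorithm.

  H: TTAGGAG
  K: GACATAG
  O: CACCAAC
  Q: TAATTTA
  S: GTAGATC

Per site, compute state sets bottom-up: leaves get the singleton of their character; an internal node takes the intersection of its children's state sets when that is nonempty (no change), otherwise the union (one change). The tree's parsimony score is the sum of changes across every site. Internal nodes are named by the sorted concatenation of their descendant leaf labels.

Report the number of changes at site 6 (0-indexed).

2

[col 0] KQ: children K:{G}, Q:{T} ∪→ {G,T}; cost 1
[col 0] HKQ: children H:{T}, KQ:{G,T} ∩→ {T}; cost 0
[col 0] HKQS: children HKQ:{T}, S:{G} ∪→ {G,T}; cost 1
[col 0] HKOQS: children HKQS:{G,T}, O:{C} ∪→ {C,G,T}; cost 1
[col 1] KQ: children K:{A}, Q:{A} ∩→ {A}; cost 0
[col 1] HKQ: children H:{T}, KQ:{A} ∪→ {A,T}; cost 1
[col 1] HKQS: children HKQ:{A,T}, S:{T} ∩→ {T}; cost 0
[col 1] HKOQS: children HKQS:{T}, O:{A} ∪→ {A,T}; cost 1
[col 2] KQ: children K:{C}, Q:{A} ∪→ {A,C}; cost 1
[col 2] HKQ: children H:{A}, KQ:{A,C} ∩→ {A}; cost 0
[col 2] HKQS: children HKQ:{A}, S:{A} ∩→ {A}; cost 0
[col 2] HKOQS: children HKQS:{A}, O:{C} ∪→ {A,C}; cost 1
[col 3] KQ: children K:{A}, Q:{T} ∪→ {A,T}; cost 1
[col 3] HKQ: children H:{G}, KQ:{A,T} ∪→ {A,G,T}; cost 1
[col 3] HKQS: children HKQ:{A,G,T}, S:{G} ∩→ {G}; cost 0
[col 3] HKOQS: children HKQS:{G}, O:{C} ∪→ {C,G}; cost 1
[col 4] KQ: children K:{T}, Q:{T} ∩→ {T}; cost 0
[col 4] HKQ: children H:{G}, KQ:{T} ∪→ {G,T}; cost 1
[col 4] HKQS: children HKQ:{G,T}, S:{A} ∪→ {A,G,T}; cost 1
[col 4] HKOQS: children HKQS:{A,G,T}, O:{A} ∩→ {A}; cost 0
[col 5] KQ: children K:{A}, Q:{T} ∪→ {A,T}; cost 1
[col 5] HKQ: children H:{A}, KQ:{A,T} ∩→ {A}; cost 0
[col 5] HKQS: children HKQ:{A}, S:{T} ∪→ {A,T}; cost 1
[col 5] HKOQS: children HKQS:{A,T}, O:{A} ∩→ {A}; cost 0
[col 6] KQ: children K:{G}, Q:{A} ∪→ {A,G}; cost 1
[col 6] HKQ: children H:{G}, KQ:{A,G} ∩→ {G}; cost 0
[col 6] HKQS: children HKQ:{G}, S:{C} ∪→ {C,G}; cost 1
[col 6] HKOQS: children HKQS:{C,G}, O:{C} ∩→ {C}; cost 0
per-site changes: [3, 2, 2, 3, 2, 2, 2]; total = 16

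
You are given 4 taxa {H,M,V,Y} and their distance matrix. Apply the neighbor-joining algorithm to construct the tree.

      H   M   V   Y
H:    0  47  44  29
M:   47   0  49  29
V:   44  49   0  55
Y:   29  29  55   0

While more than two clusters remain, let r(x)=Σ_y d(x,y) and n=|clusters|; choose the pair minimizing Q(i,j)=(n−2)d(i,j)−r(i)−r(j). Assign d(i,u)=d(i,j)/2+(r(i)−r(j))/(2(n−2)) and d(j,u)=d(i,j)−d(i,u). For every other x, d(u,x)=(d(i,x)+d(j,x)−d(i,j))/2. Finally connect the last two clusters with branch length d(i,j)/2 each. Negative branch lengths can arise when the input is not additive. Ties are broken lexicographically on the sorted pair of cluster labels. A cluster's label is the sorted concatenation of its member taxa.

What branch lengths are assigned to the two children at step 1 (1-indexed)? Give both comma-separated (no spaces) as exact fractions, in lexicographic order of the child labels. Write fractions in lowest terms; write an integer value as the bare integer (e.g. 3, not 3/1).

15,29

step 1: merge (H,V) at d=44, Q=-180; branch lengths H→15, V→29; new cluster HV
  updated: d(HV,M)=26, d(HV,Y)=20
step 2: merge (HV,M) at d=26, Q=-75; branch lengths HV→17/2, M→35/2; new cluster HMV
  updated: d(HMV,Y)=23/2
step 3: merge (HMV,Y) at d=23/2; branch lengths HMV→23/4, Y→23/4; new cluster HMVY
final tree: (((H:15,V:29):17/2,M:35/2):23/4,Y:23/4)
total length: 163/2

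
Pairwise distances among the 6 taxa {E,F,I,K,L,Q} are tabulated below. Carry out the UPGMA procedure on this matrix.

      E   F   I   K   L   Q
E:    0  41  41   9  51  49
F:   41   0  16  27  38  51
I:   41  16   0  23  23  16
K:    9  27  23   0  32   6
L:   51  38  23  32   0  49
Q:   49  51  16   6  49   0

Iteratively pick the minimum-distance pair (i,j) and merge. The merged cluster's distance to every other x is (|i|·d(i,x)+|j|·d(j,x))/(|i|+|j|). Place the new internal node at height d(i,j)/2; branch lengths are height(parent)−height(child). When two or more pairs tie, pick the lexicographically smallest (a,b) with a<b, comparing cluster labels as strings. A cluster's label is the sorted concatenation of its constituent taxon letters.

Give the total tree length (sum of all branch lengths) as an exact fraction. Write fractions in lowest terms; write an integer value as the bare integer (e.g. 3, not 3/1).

step 1: merge (K,Q) at d=6; branch lengths K→3, Q→3; new cluster KQ
  updated: d(E,KQ)=29, d(F,KQ)=39, d(I,KQ)=39/2, d(KQ,L)=81/2
step 2: merge (F,I) at d=16; branch lengths F→8, I→8; new cluster FI
  updated: d(E,FI)=41, d(FI,KQ)=117/4, d(FI,L)=61/2
step 3: merge (E,KQ) at d=29; branch lengths E→29/2, KQ→23/2; new cluster EKQ
  updated: d(EKQ,FI)=199/6, d(EKQ,L)=44
step 4: merge (FI,L) at d=61/2; branch lengths FI→29/4, L→61/4; new cluster FIL
  updated: d(EKQ,FIL)=331/9
step 5: merge (EKQ,FIL) at d=331/9; branch lengths EKQ→35/9, FIL→113/36; new cluster EFIKLQ
final tree: ((E:29/2,(K:3,Q:3):23/2):35/9,((F:8,I:8):29/4,L:61/4):113/36)
total length: 2791/36

2791/36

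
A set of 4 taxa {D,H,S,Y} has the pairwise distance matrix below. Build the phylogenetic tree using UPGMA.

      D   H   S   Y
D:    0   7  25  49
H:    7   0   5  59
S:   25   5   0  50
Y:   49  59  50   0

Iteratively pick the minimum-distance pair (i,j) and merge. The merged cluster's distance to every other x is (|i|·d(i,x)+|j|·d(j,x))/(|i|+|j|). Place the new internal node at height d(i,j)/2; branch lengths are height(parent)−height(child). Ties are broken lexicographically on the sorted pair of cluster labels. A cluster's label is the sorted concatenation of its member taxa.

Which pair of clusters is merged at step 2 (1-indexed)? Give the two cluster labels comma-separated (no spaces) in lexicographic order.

D,HS

step 1: merge (H,S) at d=5; branch lengths H→5/2, S→5/2; new cluster HS
  updated: d(D,HS)=16, d(HS,Y)=109/2
step 2: merge (D,HS) at d=16; branch lengths D→8, HS→11/2; new cluster DHS
  updated: d(DHS,Y)=158/3
step 3: merge (DHS,Y) at d=158/3; branch lengths DHS→55/3, Y→79/3; new cluster DHSY
final tree: ((D:8,(H:5/2,S:5/2):11/2):55/3,Y:79/3)
total length: 379/6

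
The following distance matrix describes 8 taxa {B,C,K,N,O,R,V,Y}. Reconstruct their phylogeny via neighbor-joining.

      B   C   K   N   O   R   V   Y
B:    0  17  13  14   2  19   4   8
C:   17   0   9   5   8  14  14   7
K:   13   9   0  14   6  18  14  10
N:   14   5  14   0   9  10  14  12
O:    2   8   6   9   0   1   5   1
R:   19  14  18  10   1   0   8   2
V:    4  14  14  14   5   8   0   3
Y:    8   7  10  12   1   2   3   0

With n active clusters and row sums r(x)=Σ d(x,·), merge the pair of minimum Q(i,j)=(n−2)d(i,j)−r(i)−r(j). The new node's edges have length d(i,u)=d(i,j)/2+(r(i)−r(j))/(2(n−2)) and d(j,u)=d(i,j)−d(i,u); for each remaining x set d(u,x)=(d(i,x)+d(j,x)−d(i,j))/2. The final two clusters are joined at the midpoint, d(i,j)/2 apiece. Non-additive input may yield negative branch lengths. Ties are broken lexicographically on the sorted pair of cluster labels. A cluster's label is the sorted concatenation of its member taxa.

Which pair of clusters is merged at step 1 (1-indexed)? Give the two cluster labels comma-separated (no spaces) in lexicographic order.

1. join C+N (d=5, Q=-122) ⇒ CN; edges |C|=13/6, |N|=17/6
  updated: d(B,CN)=13, d(CN,K)=9, d(CN,O)=6, d(CN,R)=19/2, d(CN,V)=23/2, d(CN,Y)=7
2. join B+V (d=4, Q=-169/2) ⇒ BV; edges |B|=67/20, |V|=13/20
  updated: d(BV,CN)=41/4, d(BV,K)=23/2, d(BV,O)=3/2, d(BV,R)=23/2, d(BV,Y)=7/2
3. join CN+K (d=9, Q=-241/4) ⇒ CKN; edges |CN|=93/32, |K|=195/32
  updated: d(BV,CKN)=51/8, d(CKN,O)=3/2, d(CKN,R)=37/4, d(CKN,Y)=4
4. join R+Y (d=2, Q=-113/4) ⇒ RY; edges |R|=77/24, |Y|=-29/24
  updated: d(BV,RY)=13/2, d(CKN,RY)=45/8, d(O,RY)=0
5. join BV+CKN (d=51/8, Q=-121/8) ⇒ BCKNV; edges |BV|=109/32, |CKN|=95/32
  updated: d(BCKNV,O)=-27/16, d(BCKNV,RY)=23/8
6. join BCKNV+O (d=-27/16, Q=-19/16) ⇒ BCKNOV; edges |BCKNV|=19/32, |O|=-73/32
  updated: d(BCKNOV,RY)=73/32
7. join BCKNOV+RY (d=73/32) ⇒ BCKNORVY; edges |BCKNOV|=73/64, |RY|=73/64
final tree: ((((B:67/20,V:13/20):109/32,((C:13/6,N:17/6):93/32,K:195/32):95/32):19/32,O:-73/32):73/64,(R:77/24,Y:-29/24):73/64)
total length: 863/32

C,N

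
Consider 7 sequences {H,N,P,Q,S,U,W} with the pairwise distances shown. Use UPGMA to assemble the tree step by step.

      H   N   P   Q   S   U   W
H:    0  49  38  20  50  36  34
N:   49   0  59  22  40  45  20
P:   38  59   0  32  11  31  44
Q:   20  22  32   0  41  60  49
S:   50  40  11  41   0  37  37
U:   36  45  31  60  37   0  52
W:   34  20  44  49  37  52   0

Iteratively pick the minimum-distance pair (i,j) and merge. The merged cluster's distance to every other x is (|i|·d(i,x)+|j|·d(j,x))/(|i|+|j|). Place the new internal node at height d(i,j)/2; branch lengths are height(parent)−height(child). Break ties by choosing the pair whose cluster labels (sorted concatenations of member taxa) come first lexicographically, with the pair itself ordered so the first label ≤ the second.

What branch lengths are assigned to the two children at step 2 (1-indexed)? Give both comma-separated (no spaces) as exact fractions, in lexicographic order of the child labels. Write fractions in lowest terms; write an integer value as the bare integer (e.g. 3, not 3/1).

10,10

step 1: merge (P,S) at d=11; branch lengths P→11/2, S→11/2; new cluster PS
  updated: d(H,PS)=44, d(N,PS)=99/2, d(PS,Q)=73/2, d(PS,U)=34, d(PS,W)=81/2
step 2: merge (H,Q) at d=20; branch lengths H→10, Q→10; new cluster HQ
  updated: d(HQ,N)=71/2, d(HQ,PS)=161/4, d(HQ,U)=48, d(HQ,W)=83/2
step 3: merge (N,W) at d=20; branch lengths N→10, W→10; new cluster NW
  updated: d(HQ,NW)=77/2, d(NW,PS)=45, d(NW,U)=97/2
step 4: merge (PS,U) at d=34; branch lengths PS→23/2, U→17; new cluster PSU
  updated: d(HQ,PSU)=257/6, d(NW,PSU)=277/6
step 5: merge (HQ,NW) at d=77/2; branch lengths HQ→37/4, NW→37/4; new cluster HNQW
  updated: d(HNQW,PSU)=89/2
step 6: merge (HNQW,PSU) at d=89/2; branch lengths HNQW→3, PSU→21/4; new cluster HNPQSUW
final tree: (((H:10,Q:10):37/4,(N:10,W:10):37/4):3,((P:11/2,S:11/2):23/2,U:17):21/4)
total length: 425/4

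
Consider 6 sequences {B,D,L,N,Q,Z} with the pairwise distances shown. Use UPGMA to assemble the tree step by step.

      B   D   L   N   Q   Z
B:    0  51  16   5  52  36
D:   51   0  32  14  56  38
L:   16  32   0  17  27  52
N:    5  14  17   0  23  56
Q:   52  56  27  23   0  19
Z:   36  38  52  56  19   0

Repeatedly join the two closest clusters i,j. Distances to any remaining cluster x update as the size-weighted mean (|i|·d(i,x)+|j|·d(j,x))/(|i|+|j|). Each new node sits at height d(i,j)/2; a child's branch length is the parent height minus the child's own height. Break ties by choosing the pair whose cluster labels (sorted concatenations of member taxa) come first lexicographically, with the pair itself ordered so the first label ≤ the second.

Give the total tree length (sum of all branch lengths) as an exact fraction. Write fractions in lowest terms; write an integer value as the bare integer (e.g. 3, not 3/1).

947/12

step 1: merge (B,N) at d=5; branch lengths B→5/2, N→5/2; new cluster BN
  updated: d(BN,D)=65/2, d(BN,L)=33/2, d(BN,Q)=75/2, d(BN,Z)=46
step 2: merge (BN,L) at d=33/2; branch lengths BN→23/4, L→33/4; new cluster BLN
  updated: d(BLN,D)=97/3, d(BLN,Q)=34, d(BLN,Z)=48
step 3: merge (Q,Z) at d=19; branch lengths Q→19/2, Z→19/2; new cluster QZ
  updated: d(BLN,QZ)=41, d(D,QZ)=47
step 4: merge (BLN,D) at d=97/3; branch lengths BLN→95/12, D→97/6; new cluster BDLN
  updated: d(BDLN,QZ)=85/2
step 5: merge (BDLN,QZ) at d=85/2; branch lengths BDLN→61/12, QZ→47/4; new cluster BDLNQZ
final tree: ((((B:5/2,N:5/2):23/4,L:33/4):95/12,D:97/6):61/12,(Q:19/2,Z:19/2):47/4)
total length: 947/12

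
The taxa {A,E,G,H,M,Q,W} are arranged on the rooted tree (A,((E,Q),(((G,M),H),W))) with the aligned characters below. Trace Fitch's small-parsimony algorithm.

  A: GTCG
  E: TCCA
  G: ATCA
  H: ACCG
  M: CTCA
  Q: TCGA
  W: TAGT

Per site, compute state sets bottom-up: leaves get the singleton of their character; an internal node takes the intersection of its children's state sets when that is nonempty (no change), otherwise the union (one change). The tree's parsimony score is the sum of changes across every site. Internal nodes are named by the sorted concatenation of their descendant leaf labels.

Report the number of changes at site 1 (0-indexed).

3

EQ@0: {T} ∩ {T} = {T} (intersection, +0)
GM@0: {A} ∪ {C} = {A,C} (union, +1)
GHM@0: {A,C} ∩ {A} = {A} (intersection, +0)
GHMW@0: {A} ∪ {T} = {A,T} (union, +1)
EGHMQW@0: {T} ∩ {A,T} = {T} (intersection, +0)
AEGHMQW@0: {G} ∪ {T} = {G,T} (union, +1)
EQ@1: {C} ∩ {C} = {C} (intersection, +0)
GM@1: {T} ∩ {T} = {T} (intersection, +0)
GHM@1: {T} ∪ {C} = {C,T} (union, +1)
GHMW@1: {C,T} ∪ {A} = {A,C,T} (union, +1)
EGHMQW@1: {C} ∩ {A,C,T} = {C} (intersection, +0)
AEGHMQW@1: {T} ∪ {C} = {C,T} (union, +1)
EQ@2: {C} ∪ {G} = {C,G} (union, +1)
GM@2: {C} ∩ {C} = {C} (intersection, +0)
GHM@2: {C} ∩ {C} = {C} (intersection, +0)
GHMW@2: {C} ∪ {G} = {C,G} (union, +1)
EGHMQW@2: {C,G} ∩ {C,G} = {C,G} (intersection, +0)
AEGHMQW@2: {C} ∩ {C,G} = {C} (intersection, +0)
EQ@3: {A} ∩ {A} = {A} (intersection, +0)
GM@3: {A} ∩ {A} = {A} (intersection, +0)
GHM@3: {A} ∪ {G} = {A,G} (union, +1)
GHMW@3: {A,G} ∪ {T} = {A,G,T} (union, +1)
EGHMQW@3: {A} ∩ {A,G,T} = {A} (intersection, +0)
AEGHMQW@3: {G} ∪ {A} = {A,G} (union, +1)
per-site changes: [3, 3, 2, 3]; total = 11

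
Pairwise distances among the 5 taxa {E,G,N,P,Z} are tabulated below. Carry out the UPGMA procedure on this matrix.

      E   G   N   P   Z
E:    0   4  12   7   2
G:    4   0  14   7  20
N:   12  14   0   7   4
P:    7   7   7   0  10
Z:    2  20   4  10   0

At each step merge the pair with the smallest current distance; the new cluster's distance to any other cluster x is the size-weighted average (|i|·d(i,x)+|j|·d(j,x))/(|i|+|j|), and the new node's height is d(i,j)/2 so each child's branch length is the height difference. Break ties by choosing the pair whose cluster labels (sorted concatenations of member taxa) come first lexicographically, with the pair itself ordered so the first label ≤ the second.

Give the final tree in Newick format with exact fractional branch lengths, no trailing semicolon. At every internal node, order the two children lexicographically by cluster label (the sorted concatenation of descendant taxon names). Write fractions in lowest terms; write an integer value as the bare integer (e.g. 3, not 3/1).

(((E:1,Z:1):3,N:4):7/6,(G:7/2,P:7/2):5/3)

1. join E+Z (d=2) ⇒ EZ; edges |E|=1, |Z|=1
  updated: d(EZ,G)=12, d(EZ,N)=8, d(EZ,P)=17/2
2. join G+P (d=7) ⇒ GP; edges |G|=7/2, |P|=7/2
  updated: d(EZ,GP)=41/4, d(GP,N)=21/2
3. join EZ+N (d=8) ⇒ ENZ; edges |EZ|=3, |N|=4
  updated: d(ENZ,GP)=31/3
4. join ENZ+GP (d=31/3) ⇒ EGNPZ; edges |ENZ|=7/6, |GP|=5/3
final tree: (((E:1,Z:1):3,N:4):7/6,(G:7/2,P:7/2):5/3)
total length: 113/6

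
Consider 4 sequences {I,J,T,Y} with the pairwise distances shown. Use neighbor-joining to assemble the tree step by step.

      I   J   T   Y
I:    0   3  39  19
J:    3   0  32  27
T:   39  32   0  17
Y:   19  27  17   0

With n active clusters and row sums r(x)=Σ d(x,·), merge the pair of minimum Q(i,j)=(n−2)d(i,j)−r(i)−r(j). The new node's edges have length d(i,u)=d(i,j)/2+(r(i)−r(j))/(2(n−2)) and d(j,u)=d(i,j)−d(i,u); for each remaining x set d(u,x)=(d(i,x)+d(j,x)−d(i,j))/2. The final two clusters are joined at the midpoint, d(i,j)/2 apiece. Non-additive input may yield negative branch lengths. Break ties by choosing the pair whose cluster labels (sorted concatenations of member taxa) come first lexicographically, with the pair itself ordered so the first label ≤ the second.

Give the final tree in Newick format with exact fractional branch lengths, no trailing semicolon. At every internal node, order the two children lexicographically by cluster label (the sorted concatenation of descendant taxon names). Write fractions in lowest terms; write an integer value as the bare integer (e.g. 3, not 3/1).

1. join I+J (d=3, Q=-117) ⇒ IJ; edges |I|=5/4, |J|=7/4
  updated: d(IJ,T)=34, d(IJ,Y)=43/2
2. join IJ+T (d=34, Q=-145/2) ⇒ IJT; edges |IJ|=77/4, |T|=59/4
  updated: d(IJT,Y)=9/4
3. join IJT+Y (d=9/4) ⇒ IJTY; edges |IJT|=9/8, |Y|=9/8
final tree: (((I:5/4,J:7/4):77/4,T:59/4):9/8,Y:9/8)
total length: 157/4

(((I:5/4,J:7/4):77/4,T:59/4):9/8,Y:9/8)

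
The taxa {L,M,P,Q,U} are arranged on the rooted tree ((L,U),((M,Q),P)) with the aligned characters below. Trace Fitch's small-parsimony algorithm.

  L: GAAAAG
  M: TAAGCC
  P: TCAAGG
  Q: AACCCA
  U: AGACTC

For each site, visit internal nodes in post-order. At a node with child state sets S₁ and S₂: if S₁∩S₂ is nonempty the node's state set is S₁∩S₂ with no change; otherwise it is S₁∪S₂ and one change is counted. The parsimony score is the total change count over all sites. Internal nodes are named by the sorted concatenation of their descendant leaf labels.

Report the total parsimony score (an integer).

[col 0] LU: children L:{G}, U:{A} ∪→ {A,G}; cost 1
[col 0] MQ: children M:{T}, Q:{A} ∪→ {A,T}; cost 1
[col 0] MPQ: children MQ:{A,T}, P:{T} ∩→ {T}; cost 0
[col 0] LMPQU: children LU:{A,G}, MPQ:{T} ∪→ {A,G,T}; cost 1
[col 1] LU: children L:{A}, U:{G} ∪→ {A,G}; cost 1
[col 1] MQ: children M:{A}, Q:{A} ∩→ {A}; cost 0
[col 1] MPQ: children MQ:{A}, P:{C} ∪→ {A,C}; cost 1
[col 1] LMPQU: children LU:{A,G}, MPQ:{A,C} ∩→ {A}; cost 0
[col 2] LU: children L:{A}, U:{A} ∩→ {A}; cost 0
[col 2] MQ: children M:{A}, Q:{C} ∪→ {A,C}; cost 1
[col 2] MPQ: children MQ:{A,C}, P:{A} ∩→ {A}; cost 0
[col 2] LMPQU: children LU:{A}, MPQ:{A} ∩→ {A}; cost 0
[col 3] LU: children L:{A}, U:{C} ∪→ {A,C}; cost 1
[col 3] MQ: children M:{G}, Q:{C} ∪→ {C,G}; cost 1
[col 3] MPQ: children MQ:{C,G}, P:{A} ∪→ {A,C,G}; cost 1
[col 3] LMPQU: children LU:{A,C}, MPQ:{A,C,G} ∩→ {A,C}; cost 0
[col 4] LU: children L:{A}, U:{T} ∪→ {A,T}; cost 1
[col 4] MQ: children M:{C}, Q:{C} ∩→ {C}; cost 0
[col 4] MPQ: children MQ:{C}, P:{G} ∪→ {C,G}; cost 1
[col 4] LMPQU: children LU:{A,T}, MPQ:{C,G} ∪→ {A,C,G,T}; cost 1
[col 5] LU: children L:{G}, U:{C} ∪→ {C,G}; cost 1
[col 5] MQ: children M:{C}, Q:{A} ∪→ {A,C}; cost 1
[col 5] MPQ: children MQ:{A,C}, P:{G} ∪→ {A,C,G}; cost 1
[col 5] LMPQU: children LU:{C,G}, MPQ:{A,C,G} ∩→ {C,G}; cost 0
per-site changes: [3, 2, 1, 3, 3, 3]; total = 15

15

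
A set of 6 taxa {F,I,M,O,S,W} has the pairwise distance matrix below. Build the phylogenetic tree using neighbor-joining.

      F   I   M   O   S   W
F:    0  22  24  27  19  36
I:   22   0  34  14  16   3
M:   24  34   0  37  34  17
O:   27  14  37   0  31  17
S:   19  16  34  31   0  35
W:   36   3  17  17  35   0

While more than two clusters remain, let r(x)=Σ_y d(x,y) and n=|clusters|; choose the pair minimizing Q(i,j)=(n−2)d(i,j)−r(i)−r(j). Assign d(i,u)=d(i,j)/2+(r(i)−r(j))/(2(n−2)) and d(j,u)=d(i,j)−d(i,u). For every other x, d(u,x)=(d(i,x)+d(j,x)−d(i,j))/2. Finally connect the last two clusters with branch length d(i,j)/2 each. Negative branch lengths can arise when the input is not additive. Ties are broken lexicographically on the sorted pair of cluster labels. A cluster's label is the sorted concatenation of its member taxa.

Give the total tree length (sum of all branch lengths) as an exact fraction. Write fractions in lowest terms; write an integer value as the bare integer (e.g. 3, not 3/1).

1007/16

iteration 1: select F,S (d=19, Q=-187); attach at lengths (69/8, 83/8); label the merged cluster FS
  updated: d(FS,I)=19/2, d(FS,M)=39/2, d(FS,O)=39/2, d(FS,W)=26
iteration 2: select FS,M (d=39/2, Q=-247/2); attach at lengths (17/4, 61/4); label the merged cluster FMS
  updated: d(FMS,I)=12, d(FMS,O)=37/2, d(FMS,W)=47/4
iteration 3: select FMS,O (d=37/2, Q=-219/4); attach at lengths (119/16, 177/16); label the merged cluster FMOS
  updated: d(FMOS,I)=15/4, d(FMOS,W)=41/8
iteration 4: select FMOS,I (d=15/4, Q=-95/8); attach at lengths (47/16, 13/16); label the merged cluster FIMOS
  updated: d(FIMOS,W)=35/16
iteration 5: select FIMOS,W (d=35/16); attach at lengths (35/32, 35/32); label the merged cluster FIMOSW
final tree: (((((F:69/8,S:83/8):17/4,M:61/4):119/16,O:177/16):47/16,I:13/16):35/32,W:35/32)
total length: 1007/16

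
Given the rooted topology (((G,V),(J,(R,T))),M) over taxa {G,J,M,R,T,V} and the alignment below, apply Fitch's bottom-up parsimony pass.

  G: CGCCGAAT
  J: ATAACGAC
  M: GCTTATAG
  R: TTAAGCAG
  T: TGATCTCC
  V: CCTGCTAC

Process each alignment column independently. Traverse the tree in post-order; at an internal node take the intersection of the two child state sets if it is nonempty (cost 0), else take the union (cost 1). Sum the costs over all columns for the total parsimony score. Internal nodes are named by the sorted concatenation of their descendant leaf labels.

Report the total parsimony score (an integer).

[col 0] GV: children G:{C}, V:{C} ∩→ {C}; cost 0
[col 0] RT: children R:{T}, T:{T} ∩→ {T}; cost 0
[col 0] JRT: children J:{A}, RT:{T} ∪→ {A,T}; cost 1
[col 0] GJRTV: children GV:{C}, JRT:{A,T} ∪→ {A,C,T}; cost 1
[col 0] GJMRTV: children GJRTV:{A,C,T}, M:{G} ∪→ {A,C,G,T}; cost 1
[col 1] GV: children G:{G}, V:{C} ∪→ {C,G}; cost 1
[col 1] RT: children R:{T}, T:{G} ∪→ {G,T}; cost 1
[col 1] JRT: children J:{T}, RT:{G,T} ∩→ {T}; cost 0
[col 1] GJRTV: children GV:{C,G}, JRT:{T} ∪→ {C,G,T}; cost 1
[col 1] GJMRTV: children GJRTV:{C,G,T}, M:{C} ∩→ {C}; cost 0
[col 2] GV: children G:{C}, V:{T} ∪→ {C,T}; cost 1
[col 2] RT: children R:{A}, T:{A} ∩→ {A}; cost 0
[col 2] JRT: children J:{A}, RT:{A} ∩→ {A}; cost 0
[col 2] GJRTV: children GV:{C,T}, JRT:{A} ∪→ {A,C,T}; cost 1
[col 2] GJMRTV: children GJRTV:{A,C,T}, M:{T} ∩→ {T}; cost 0
[col 3] GV: children G:{C}, V:{G} ∪→ {C,G}; cost 1
[col 3] RT: children R:{A}, T:{T} ∪→ {A,T}; cost 1
[col 3] JRT: children J:{A}, RT:{A,T} ∩→ {A}; cost 0
[col 3] GJRTV: children GV:{C,G}, JRT:{A} ∪→ {A,C,G}; cost 1
[col 3] GJMRTV: children GJRTV:{A,C,G}, M:{T} ∪→ {A,C,G,T}; cost 1
[col 4] GV: children G:{G}, V:{C} ∪→ {C,G}; cost 1
[col 4] RT: children R:{G}, T:{C} ∪→ {C,G}; cost 1
[col 4] JRT: children J:{C}, RT:{C,G} ∩→ {C}; cost 0
[col 4] GJRTV: children GV:{C,G}, JRT:{C} ∩→ {C}; cost 0
[col 4] GJMRTV: children GJRTV:{C}, M:{A} ∪→ {A,C}; cost 1
[col 5] GV: children G:{A}, V:{T} ∪→ {A,T}; cost 1
[col 5] RT: children R:{C}, T:{T} ∪→ {C,T}; cost 1
[col 5] JRT: children J:{G}, RT:{C,T} ∪→ {C,G,T}; cost 1
[col 5] GJRTV: children GV:{A,T}, JRT:{C,G,T} ∩→ {T}; cost 0
[col 5] GJMRTV: children GJRTV:{T}, M:{T} ∩→ {T}; cost 0
[col 6] GV: children G:{A}, V:{A} ∩→ {A}; cost 0
[col 6] RT: children R:{A}, T:{C} ∪→ {A,C}; cost 1
[col 6] JRT: children J:{A}, RT:{A,C} ∩→ {A}; cost 0
[col 6] GJRTV: children GV:{A}, JRT:{A} ∩→ {A}; cost 0
[col 6] GJMRTV: children GJRTV:{A}, M:{A} ∩→ {A}; cost 0
[col 7] GV: children G:{T}, V:{C} ∪→ {C,T}; cost 1
[col 7] RT: children R:{G}, T:{C} ∪→ {C,G}; cost 1
[col 7] JRT: children J:{C}, RT:{C,G} ∩→ {C}; cost 0
[col 7] GJRTV: children GV:{C,T}, JRT:{C} ∩→ {C}; cost 0
[col 7] GJMRTV: children GJRTV:{C}, M:{G} ∪→ {C,G}; cost 1
per-site changes: [3, 3, 2, 4, 3, 3, 1, 3]; total = 22

22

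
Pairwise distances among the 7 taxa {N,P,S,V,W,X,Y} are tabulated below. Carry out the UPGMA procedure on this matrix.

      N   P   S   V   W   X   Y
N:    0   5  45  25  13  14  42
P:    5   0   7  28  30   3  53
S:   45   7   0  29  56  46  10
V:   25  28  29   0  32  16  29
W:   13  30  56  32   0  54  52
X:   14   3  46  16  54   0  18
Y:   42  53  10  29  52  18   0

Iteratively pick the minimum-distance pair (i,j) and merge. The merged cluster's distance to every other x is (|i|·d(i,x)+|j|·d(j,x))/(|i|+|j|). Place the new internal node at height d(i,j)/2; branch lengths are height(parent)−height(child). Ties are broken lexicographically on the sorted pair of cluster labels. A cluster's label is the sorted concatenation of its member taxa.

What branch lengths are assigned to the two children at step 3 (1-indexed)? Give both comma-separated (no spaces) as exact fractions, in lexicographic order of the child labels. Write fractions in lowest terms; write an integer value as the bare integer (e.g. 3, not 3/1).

5,5

iteration 1: select P,X (d=3); attach at lengths (3/2, 3/2); label the merged cluster PX
  updated: d(N,PX)=19/2, d(PX,S)=53/2, d(PX,V)=22, d(PX,W)=42, d(PX,Y)=71/2
iteration 2: select N,PX (d=19/2); attach at lengths (19/4, 13/4); label the merged cluster NPX
  updated: d(NPX,S)=98/3, d(NPX,V)=23, d(NPX,W)=97/3, d(NPX,Y)=113/3
iteration 3: select S,Y (d=10); attach at lengths (5, 5); label the merged cluster SY
  updated: d(NPX,SY)=211/6, d(SY,V)=29, d(SY,W)=54
iteration 4: select NPX,V (d=23); attach at lengths (27/4, 23/2); label the merged cluster NPVX
  updated: d(NPVX,SY)=269/8, d(NPVX,W)=129/4
iteration 5: select NPVX,W (d=129/4); attach at lengths (37/8, 129/8); label the merged cluster NPVWX
  updated: d(NPVWX,SY)=377/10
iteration 6: select NPVWX,SY (d=377/10); attach at lengths (109/40, 277/20); label the merged cluster NPSVWXY
final tree: ((((N:19/4,(P:3/2,X:3/2):13/4):27/4,V:23/2):37/8,W:129/8):109/40,(S:5,Y:5):277/20)
total length: 3063/40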